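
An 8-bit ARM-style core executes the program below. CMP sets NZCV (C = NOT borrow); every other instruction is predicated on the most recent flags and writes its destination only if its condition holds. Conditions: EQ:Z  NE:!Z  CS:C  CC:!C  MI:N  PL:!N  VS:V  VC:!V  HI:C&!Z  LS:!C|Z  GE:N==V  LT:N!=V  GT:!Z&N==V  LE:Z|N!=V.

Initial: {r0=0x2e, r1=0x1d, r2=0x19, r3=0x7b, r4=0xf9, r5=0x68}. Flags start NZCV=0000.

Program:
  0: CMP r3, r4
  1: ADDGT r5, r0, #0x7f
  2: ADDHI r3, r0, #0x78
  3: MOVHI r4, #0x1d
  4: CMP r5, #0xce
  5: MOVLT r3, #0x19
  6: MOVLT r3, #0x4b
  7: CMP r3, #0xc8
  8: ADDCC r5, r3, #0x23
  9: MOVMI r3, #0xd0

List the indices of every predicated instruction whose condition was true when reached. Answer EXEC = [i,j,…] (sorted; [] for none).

EXEC = [1,5,6,8,9]

[0] flags=1001 → (cmp)
[1] flags=1001 GT?T → r5=0xad
[2] flags=1001 HI?F → skip
[3] flags=1001 HI?F → skip
[4] flags=1000 → (cmp)
[5] flags=1000 LT?T → r3=0x19
[6] flags=1000 LT?T → r3=0x4b
[7] flags=1001 → (cmp)
[8] flags=1001 CC?T → r5=0x6e
[9] flags=1001 MI?T → r3=0xd0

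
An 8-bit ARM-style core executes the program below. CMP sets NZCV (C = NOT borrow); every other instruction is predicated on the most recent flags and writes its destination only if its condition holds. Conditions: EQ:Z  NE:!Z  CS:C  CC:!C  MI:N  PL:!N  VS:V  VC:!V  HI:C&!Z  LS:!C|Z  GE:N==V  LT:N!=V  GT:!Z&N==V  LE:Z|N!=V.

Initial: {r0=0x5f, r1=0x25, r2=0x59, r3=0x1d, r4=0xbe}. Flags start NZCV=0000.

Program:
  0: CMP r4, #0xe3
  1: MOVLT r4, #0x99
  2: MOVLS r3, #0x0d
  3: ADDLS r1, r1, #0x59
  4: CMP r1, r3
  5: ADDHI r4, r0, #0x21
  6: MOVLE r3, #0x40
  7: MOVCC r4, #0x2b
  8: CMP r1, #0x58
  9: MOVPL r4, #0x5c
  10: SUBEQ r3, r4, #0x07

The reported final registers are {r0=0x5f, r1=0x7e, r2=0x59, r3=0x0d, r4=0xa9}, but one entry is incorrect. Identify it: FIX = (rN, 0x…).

FIX = (r4, 0x5c)

0: ✓ CMP  NZCV=1000
1: ✓ MOVLT  r4←0x99
2: ✓ MOVLS  r3←0x0d
3: ✓ ADDLS  r1←0x7e
4: ✓ CMP  NZCV=0010
5: ✓ ADDHI  r4←0x80
6: · MOVLE
7: · MOVCC
8: ✓ CMP  NZCV=0010
9: ✓ MOVPL  r4←0x5c
10: · SUBEQ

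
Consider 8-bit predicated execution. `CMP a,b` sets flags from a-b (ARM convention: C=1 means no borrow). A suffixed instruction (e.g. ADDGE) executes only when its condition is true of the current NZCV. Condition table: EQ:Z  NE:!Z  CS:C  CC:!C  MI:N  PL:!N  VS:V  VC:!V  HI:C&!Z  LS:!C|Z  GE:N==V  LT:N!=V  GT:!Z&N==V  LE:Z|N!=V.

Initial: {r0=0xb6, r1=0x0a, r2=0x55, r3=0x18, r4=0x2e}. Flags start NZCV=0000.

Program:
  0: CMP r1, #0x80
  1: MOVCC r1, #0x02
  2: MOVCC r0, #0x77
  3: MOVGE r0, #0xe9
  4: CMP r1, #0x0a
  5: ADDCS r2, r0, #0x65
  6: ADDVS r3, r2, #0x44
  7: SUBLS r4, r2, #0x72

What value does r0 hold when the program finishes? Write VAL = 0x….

[0] flags=1001 → (cmp)
[1] flags=1001 CC?T → r1=0x02
[2] flags=1001 CC?T → r0=0x77
[3] flags=1001 GE?T → r0=0xe9
[4] flags=1000 → (cmp)
[5] flags=1000 CS?F → skip
[6] flags=1000 VS?F → skip
[7] flags=1000 LS?T → r4=0xe3

VAL = 0xe9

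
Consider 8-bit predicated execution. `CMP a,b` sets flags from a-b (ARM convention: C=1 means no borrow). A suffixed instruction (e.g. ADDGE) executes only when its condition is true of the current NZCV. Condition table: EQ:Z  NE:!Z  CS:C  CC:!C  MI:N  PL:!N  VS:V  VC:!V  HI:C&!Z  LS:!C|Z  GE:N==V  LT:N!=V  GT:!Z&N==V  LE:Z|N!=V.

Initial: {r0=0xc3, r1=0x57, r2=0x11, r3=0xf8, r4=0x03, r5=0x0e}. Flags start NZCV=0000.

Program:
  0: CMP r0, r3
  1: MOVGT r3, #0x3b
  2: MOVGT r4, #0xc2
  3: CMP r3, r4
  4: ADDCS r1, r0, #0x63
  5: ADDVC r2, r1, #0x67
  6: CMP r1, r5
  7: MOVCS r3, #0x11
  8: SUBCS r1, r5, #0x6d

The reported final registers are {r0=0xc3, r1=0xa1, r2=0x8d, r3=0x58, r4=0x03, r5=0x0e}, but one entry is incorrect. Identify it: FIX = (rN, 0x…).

0: ✓ CMP  NZCV=1000
1: · MOVGT
2: · MOVGT
3: ✓ CMP  NZCV=1010
4: ✓ ADDCS  r1←0x26
5: ✓ ADDVC  r2←0x8d
6: ✓ CMP  NZCV=0010
7: ✓ MOVCS  r3←0x11
8: ✓ SUBCS  r1←0xa1

FIX = (r3, 0x11)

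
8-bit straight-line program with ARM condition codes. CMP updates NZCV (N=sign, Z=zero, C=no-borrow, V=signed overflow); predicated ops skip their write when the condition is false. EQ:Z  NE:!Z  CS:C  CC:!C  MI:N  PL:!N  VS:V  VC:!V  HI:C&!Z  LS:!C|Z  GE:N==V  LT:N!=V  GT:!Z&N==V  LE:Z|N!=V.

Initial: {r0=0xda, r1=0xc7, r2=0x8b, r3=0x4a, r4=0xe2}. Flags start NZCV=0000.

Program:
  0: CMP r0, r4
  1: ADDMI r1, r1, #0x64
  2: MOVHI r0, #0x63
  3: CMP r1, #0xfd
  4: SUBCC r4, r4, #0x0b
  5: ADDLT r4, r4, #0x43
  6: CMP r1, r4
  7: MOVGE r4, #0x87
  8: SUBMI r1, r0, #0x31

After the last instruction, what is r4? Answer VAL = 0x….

VAL = 0x87

0: ✓ CMP  NZCV=1000
1: ✓ ADDMI  r1←0x2b
2: · MOVHI
3: ✓ CMP  NZCV=0000
4: ✓ SUBCC  r4←0xd7
5: · ADDLT
6: ✓ CMP  NZCV=0000
7: ✓ MOVGE  r4←0x87
8: · SUBMI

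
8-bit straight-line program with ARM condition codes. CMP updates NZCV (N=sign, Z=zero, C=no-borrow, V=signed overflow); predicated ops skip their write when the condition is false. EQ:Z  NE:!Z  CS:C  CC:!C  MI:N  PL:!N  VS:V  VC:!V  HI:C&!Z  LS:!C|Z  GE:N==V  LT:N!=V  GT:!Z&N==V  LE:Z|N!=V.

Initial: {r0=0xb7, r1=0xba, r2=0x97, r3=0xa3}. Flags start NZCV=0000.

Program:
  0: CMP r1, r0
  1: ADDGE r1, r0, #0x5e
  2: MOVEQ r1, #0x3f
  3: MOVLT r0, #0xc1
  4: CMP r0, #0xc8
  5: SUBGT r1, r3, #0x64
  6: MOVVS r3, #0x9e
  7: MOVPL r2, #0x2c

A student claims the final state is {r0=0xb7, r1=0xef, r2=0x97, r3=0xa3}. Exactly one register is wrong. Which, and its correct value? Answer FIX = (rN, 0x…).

0: ✓ CMP  NZCV=0010
1: ✓ ADDGE  r1←0x15
2: · MOVEQ
3: · MOVLT
4: ✓ CMP  NZCV=1000
5: · SUBGT
6: · MOVVS
7: · MOVPL

FIX = (r1, 0x15)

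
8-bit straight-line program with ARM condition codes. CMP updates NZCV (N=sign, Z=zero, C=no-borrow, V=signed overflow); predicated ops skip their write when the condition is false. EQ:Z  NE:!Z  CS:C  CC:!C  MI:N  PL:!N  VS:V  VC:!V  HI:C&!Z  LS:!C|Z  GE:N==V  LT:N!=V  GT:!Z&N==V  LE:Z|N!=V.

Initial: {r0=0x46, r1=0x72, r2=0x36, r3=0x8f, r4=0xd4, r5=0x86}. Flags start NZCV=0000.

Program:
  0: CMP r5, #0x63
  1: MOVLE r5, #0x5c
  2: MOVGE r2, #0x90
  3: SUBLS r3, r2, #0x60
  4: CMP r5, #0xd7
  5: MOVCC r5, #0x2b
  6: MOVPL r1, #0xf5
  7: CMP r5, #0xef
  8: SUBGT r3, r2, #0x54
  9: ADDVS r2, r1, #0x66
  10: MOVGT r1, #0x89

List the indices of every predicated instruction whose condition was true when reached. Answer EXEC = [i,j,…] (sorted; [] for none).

EXEC = [1,5,8,10]

0: ✓ CMP  NZCV=0011
1: ✓ MOVLE  r5←0x5c
2: · MOVGE
3: · SUBLS
4: ✓ CMP  NZCV=1001
5: ✓ MOVCC  r5←0x2b
6: · MOVPL
7: ✓ CMP  NZCV=0000
8: ✓ SUBGT  r3←0xe2
9: · ADDVS
10: ✓ MOVGT  r1←0x89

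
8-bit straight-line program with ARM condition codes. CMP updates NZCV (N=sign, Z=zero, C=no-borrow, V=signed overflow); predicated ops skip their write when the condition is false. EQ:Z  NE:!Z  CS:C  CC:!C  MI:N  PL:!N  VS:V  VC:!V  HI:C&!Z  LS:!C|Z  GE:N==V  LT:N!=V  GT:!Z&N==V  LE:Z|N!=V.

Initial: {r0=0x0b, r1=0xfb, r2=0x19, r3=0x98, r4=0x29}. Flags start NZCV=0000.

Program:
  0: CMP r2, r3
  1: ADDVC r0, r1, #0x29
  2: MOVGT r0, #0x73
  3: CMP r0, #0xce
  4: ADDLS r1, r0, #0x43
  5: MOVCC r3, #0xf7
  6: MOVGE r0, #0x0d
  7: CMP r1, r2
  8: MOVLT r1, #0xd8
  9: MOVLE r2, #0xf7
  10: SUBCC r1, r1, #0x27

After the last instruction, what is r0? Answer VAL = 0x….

VAL = 0x0d

0: ✓ CMP  NZCV=1001
1: · ADDVC
2: ✓ MOVGT  r0←0x73
3: ✓ CMP  NZCV=1001
4: ✓ ADDLS  r1←0xb6
5: ✓ MOVCC  r3←0xf7
6: ✓ MOVGE  r0←0x0d
7: ✓ CMP  NZCV=1010
8: ✓ MOVLT  r1←0xd8
9: ✓ MOVLE  r2←0xf7
10: · SUBCC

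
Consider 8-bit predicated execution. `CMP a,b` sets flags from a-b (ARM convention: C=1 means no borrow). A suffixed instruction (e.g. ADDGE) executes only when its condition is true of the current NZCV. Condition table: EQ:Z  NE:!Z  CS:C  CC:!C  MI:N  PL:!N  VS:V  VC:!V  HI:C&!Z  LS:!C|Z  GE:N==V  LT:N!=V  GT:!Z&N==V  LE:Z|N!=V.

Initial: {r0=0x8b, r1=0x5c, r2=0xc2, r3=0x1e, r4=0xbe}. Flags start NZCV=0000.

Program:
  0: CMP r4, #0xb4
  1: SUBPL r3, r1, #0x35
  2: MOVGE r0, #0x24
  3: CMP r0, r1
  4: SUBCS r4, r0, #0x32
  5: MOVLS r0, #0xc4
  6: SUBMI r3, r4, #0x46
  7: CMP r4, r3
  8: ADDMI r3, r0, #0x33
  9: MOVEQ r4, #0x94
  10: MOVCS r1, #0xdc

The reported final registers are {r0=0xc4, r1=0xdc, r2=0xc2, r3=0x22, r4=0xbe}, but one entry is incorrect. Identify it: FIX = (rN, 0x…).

FIX = (r3, 0x78)

0: ✓ CMP  NZCV=0010
1: ✓ SUBPL  r3←0x27
2: ✓ MOVGE  r0←0x24
3: ✓ CMP  NZCV=1000
4: · SUBCS
5: ✓ MOVLS  r0←0xc4
6: ✓ SUBMI  r3←0x78
7: ✓ CMP  NZCV=0011
8: · ADDMI
9: · MOVEQ
10: ✓ MOVCS  r1←0xdc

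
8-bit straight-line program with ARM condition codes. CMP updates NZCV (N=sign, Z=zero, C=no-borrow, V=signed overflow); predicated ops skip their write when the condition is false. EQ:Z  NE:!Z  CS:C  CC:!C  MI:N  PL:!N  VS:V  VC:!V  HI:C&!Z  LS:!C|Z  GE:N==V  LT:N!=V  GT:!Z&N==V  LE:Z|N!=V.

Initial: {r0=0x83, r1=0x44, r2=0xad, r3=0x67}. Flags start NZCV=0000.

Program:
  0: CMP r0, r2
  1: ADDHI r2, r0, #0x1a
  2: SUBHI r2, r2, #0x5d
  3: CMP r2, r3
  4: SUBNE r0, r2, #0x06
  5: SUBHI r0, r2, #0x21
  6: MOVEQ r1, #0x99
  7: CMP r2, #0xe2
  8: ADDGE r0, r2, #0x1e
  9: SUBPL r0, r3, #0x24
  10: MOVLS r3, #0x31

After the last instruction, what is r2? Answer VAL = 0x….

VAL = 0xad

0: ✓ CMP  NZCV=1000
1: · ADDHI
2: · SUBHI
3: ✓ CMP  NZCV=0011
4: ✓ SUBNE  r0←0xa7
5: ✓ SUBHI  r0←0x8c
6: · MOVEQ
7: ✓ CMP  NZCV=1000
8: · ADDGE
9: · SUBPL
10: ✓ MOVLS  r3←0x31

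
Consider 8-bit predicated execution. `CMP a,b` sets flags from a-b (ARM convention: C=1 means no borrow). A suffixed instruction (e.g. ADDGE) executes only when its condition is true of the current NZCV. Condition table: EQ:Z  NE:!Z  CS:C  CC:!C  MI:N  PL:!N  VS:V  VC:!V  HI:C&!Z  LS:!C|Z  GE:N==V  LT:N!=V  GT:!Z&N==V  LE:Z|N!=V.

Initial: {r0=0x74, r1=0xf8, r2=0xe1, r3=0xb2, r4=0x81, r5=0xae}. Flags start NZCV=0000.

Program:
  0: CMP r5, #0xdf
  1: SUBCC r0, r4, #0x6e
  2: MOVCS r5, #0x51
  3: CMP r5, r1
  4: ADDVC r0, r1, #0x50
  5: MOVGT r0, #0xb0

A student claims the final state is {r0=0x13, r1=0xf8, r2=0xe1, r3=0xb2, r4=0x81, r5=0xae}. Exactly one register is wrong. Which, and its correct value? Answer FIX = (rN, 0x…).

FIX = (r0, 0x48)

[0] flags=1000 → (cmp)
[1] flags=1000 CC?T → r0=0x13
[2] flags=1000 CS?F → skip
[3] flags=1000 → (cmp)
[4] flags=1000 VC?T → r0=0x48
[5] flags=1000 GT?F → skip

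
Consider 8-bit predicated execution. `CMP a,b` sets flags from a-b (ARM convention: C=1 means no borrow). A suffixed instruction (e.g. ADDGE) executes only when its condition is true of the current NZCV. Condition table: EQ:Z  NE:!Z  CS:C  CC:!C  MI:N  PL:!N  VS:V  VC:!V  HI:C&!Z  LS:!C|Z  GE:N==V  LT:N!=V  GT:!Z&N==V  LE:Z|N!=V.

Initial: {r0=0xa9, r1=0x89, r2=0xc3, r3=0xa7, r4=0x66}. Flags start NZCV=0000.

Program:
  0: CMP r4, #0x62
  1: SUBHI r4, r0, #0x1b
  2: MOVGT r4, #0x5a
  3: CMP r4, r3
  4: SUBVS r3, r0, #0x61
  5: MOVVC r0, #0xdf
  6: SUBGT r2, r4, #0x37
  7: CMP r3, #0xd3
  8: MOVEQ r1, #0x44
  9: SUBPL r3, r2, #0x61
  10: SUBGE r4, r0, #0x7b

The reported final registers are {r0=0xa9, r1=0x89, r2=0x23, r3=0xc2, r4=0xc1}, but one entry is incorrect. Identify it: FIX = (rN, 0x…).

FIX = (r4, 0x2e)

0: ✓ CMP  NZCV=0010
1: ✓ SUBHI  r4←0x8e
2: ✓ MOVGT  r4←0x5a
3: ✓ CMP  NZCV=1001
4: ✓ SUBVS  r3←0x48
5: · MOVVC
6: ✓ SUBGT  r2←0x23
7: ✓ CMP  NZCV=0000
8: · MOVEQ
9: ✓ SUBPL  r3←0xc2
10: ✓ SUBGE  r4←0x2e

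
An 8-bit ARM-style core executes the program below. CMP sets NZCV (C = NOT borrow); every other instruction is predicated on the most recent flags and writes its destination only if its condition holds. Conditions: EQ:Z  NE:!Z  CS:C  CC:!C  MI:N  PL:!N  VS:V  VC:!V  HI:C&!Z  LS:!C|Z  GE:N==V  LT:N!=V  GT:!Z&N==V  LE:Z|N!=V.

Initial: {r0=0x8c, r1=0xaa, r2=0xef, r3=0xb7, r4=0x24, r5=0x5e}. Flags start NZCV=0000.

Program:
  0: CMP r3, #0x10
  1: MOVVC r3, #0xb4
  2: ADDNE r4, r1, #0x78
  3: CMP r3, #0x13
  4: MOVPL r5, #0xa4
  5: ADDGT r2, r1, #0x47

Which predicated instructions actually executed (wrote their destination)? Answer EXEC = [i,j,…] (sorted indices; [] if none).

[0] flags=1010 → (cmp)
[1] flags=1010 VC?T → r3=0xb4
[2] flags=1010 NE?T → r4=0x22
[3] flags=1010 → (cmp)
[4] flags=1010 PL?F → skip
[5] flags=1010 GT?F → skip

EXEC = [1,2]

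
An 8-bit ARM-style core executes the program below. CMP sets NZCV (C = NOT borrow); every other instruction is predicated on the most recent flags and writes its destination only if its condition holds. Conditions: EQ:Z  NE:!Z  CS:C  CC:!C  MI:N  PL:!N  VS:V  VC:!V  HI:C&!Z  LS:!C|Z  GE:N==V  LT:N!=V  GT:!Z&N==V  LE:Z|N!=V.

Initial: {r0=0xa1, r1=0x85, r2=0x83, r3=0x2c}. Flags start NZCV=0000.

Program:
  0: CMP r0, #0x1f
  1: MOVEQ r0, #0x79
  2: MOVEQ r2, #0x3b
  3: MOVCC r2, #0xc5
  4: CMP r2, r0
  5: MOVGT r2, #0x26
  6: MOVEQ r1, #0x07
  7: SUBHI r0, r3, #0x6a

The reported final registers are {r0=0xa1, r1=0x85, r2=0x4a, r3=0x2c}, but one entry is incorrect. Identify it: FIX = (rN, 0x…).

0: ✓ CMP  NZCV=1010
1: · MOVEQ
2: · MOVEQ
3: · MOVCC
4: ✓ CMP  NZCV=1000
5: · MOVGT
6: · MOVEQ
7: · SUBHI

FIX = (r2, 0x83)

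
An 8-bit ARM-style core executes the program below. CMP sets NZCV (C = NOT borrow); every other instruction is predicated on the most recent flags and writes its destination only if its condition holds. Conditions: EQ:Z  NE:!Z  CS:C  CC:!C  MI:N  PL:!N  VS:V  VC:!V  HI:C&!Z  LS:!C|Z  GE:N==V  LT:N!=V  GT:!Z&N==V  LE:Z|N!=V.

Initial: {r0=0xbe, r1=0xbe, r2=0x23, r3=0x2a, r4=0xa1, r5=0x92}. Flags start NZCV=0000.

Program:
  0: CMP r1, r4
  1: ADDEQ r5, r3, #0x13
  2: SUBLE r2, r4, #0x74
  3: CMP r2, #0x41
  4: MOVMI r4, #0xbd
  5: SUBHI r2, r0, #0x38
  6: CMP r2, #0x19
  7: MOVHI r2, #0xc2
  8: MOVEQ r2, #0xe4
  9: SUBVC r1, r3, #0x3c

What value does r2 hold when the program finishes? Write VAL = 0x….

0: ✓ CMP  NZCV=0010
1: · ADDEQ
2: · SUBLE
3: ✓ CMP  NZCV=1000
4: ✓ MOVMI  r4←0xbd
5: · SUBHI
6: ✓ CMP  NZCV=0010
7: ✓ MOVHI  r2←0xc2
8: · MOVEQ
9: ✓ SUBVC  r1←0xee

VAL = 0xc2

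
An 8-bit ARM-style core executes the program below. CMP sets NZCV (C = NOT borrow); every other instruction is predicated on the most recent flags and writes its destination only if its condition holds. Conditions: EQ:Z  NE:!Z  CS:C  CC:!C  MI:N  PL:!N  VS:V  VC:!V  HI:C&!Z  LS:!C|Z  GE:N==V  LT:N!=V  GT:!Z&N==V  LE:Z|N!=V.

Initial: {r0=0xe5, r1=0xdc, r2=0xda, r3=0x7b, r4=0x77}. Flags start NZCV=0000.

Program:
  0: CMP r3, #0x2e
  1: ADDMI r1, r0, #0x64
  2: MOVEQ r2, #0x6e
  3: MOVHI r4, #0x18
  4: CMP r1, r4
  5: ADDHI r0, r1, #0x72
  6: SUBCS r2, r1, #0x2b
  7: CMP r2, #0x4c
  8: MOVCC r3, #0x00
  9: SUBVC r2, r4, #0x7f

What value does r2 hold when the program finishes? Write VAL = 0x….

VAL = 0xb1

[0] flags=0010 → (cmp)
[1] flags=0010 MI?F → skip
[2] flags=0010 EQ?F → skip
[3] flags=0010 HI?T → r4=0x18
[4] flags=1010 → (cmp)
[5] flags=1010 HI?T → r0=0x4e
[6] flags=1010 CS?T → r2=0xb1
[7] flags=0011 → (cmp)
[8] flags=0011 CC?F → skip
[9] flags=0011 VC?F → skip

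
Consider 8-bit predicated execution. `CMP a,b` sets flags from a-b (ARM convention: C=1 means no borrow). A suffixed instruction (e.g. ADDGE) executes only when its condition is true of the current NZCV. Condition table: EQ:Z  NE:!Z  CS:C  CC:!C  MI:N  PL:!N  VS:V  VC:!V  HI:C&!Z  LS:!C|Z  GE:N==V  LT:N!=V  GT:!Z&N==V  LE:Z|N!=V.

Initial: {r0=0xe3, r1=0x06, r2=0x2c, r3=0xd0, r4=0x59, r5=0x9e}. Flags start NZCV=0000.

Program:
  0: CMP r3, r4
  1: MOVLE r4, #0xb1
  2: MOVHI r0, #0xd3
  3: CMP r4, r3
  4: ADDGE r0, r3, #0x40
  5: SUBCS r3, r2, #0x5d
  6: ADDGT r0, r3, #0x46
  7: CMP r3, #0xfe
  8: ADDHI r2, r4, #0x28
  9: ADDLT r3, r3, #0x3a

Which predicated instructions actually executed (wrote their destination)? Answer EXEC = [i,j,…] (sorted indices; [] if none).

EXEC = [1,2,9]

[0] flags=0011 → (cmp)
[1] flags=0011 LE?T → r4=0xb1
[2] flags=0011 HI?T → r0=0xd3
[3] flags=1000 → (cmp)
[4] flags=1000 GE?F → skip
[5] flags=1000 CS?F → skip
[6] flags=1000 GT?F → skip
[7] flags=1000 → (cmp)
[8] flags=1000 HI?F → skip
[9] flags=1000 LT?T → r3=0x0a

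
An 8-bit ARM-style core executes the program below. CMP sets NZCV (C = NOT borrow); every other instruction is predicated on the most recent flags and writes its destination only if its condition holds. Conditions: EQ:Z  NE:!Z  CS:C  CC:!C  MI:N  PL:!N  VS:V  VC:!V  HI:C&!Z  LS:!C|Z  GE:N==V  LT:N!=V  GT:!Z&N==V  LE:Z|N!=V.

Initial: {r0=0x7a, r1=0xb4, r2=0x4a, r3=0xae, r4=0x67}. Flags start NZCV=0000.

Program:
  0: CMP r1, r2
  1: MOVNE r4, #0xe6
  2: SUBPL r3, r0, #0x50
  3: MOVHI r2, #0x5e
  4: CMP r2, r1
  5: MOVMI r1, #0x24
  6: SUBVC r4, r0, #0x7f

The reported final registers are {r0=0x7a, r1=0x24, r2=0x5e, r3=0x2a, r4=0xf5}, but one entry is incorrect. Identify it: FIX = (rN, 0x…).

0: ✓ CMP  NZCV=0011
1: ✓ MOVNE  r4←0xe6
2: ✓ SUBPL  r3←0x2a
3: ✓ MOVHI  r2←0x5e
4: ✓ CMP  NZCV=1001
5: ✓ MOVMI  r1←0x24
6: · SUBVC

FIX = (r4, 0xe6)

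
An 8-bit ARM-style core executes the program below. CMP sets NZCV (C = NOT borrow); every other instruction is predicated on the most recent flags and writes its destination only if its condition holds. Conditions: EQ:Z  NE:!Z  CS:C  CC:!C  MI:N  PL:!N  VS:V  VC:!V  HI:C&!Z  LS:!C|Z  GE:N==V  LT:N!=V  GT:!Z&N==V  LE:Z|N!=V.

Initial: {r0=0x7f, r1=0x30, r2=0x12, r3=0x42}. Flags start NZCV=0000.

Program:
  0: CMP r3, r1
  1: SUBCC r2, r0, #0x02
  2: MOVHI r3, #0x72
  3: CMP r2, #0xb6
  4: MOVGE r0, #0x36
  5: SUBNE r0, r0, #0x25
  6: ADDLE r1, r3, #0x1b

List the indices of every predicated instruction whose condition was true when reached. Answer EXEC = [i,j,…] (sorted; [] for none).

[0] flags=0010 → (cmp)
[1] flags=0010 CC?F → skip
[2] flags=0010 HI?T → r3=0x72
[3] flags=0000 → (cmp)
[4] flags=0000 GE?T → r0=0x36
[5] flags=0000 NE?T → r0=0x11
[6] flags=0000 LE?F → skip

EXEC = [2,4,5]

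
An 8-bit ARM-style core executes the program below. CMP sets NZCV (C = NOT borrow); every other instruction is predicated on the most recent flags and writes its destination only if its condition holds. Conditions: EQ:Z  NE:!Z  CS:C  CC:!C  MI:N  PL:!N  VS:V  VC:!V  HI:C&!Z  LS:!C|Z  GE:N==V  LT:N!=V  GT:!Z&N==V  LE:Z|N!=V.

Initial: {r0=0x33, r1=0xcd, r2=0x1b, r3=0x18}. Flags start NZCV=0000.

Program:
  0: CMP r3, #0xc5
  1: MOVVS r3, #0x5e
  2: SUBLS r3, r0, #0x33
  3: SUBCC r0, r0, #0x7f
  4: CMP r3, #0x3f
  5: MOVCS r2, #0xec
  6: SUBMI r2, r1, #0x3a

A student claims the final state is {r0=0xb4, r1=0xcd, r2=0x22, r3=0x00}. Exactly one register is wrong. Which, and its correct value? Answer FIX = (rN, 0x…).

[0] flags=0000 → (cmp)
[1] flags=0000 VS?F → skip
[2] flags=0000 LS?T → r3=0x00
[3] flags=0000 CC?T → r0=0xb4
[4] flags=1000 → (cmp)
[5] flags=1000 CS?F → skip
[6] flags=1000 MI?T → r2=0x93

FIX = (r2, 0x93)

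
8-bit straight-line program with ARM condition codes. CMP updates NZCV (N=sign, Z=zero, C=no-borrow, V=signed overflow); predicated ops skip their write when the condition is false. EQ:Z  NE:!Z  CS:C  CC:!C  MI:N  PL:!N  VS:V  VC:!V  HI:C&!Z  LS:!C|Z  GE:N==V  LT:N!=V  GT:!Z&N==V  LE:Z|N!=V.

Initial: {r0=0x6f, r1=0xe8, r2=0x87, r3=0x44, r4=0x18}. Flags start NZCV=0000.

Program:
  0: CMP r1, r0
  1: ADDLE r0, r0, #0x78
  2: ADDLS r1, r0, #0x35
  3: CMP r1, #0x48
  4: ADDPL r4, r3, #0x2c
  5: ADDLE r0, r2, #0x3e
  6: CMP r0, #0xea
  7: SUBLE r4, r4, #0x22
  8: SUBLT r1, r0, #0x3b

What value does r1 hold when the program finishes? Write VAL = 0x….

VAL = 0x8a

0: ✓ CMP  NZCV=0011
1: ✓ ADDLE  r0←0xe7
2: · ADDLS
3: ✓ CMP  NZCV=1010
4: · ADDPL
5: ✓ ADDLE  r0←0xc5
6: ✓ CMP  NZCV=1000
7: ✓ SUBLE  r4←0xf6
8: ✓ SUBLT  r1←0x8a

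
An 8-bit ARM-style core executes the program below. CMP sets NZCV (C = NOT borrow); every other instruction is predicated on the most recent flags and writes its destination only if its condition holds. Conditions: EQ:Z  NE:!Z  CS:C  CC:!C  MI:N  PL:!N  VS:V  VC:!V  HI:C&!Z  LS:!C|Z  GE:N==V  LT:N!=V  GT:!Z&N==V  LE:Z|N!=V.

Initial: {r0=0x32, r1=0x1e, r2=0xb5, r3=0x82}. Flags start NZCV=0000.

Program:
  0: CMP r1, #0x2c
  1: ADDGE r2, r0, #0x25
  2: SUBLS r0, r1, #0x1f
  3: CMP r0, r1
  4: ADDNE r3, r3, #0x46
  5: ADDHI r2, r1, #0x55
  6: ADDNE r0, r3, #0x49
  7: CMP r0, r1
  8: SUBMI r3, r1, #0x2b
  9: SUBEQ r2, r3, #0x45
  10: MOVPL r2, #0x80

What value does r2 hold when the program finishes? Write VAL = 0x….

0: ✓ CMP  NZCV=1000
1: · ADDGE
2: ✓ SUBLS  r0←0xff
3: ✓ CMP  NZCV=1010
4: ✓ ADDNE  r3←0xc8
5: ✓ ADDHI  r2←0x73
6: ✓ ADDNE  r0←0x11
7: ✓ CMP  NZCV=1000
8: ✓ SUBMI  r3←0xf3
9: · SUBEQ
10: · MOVPL

VAL = 0x73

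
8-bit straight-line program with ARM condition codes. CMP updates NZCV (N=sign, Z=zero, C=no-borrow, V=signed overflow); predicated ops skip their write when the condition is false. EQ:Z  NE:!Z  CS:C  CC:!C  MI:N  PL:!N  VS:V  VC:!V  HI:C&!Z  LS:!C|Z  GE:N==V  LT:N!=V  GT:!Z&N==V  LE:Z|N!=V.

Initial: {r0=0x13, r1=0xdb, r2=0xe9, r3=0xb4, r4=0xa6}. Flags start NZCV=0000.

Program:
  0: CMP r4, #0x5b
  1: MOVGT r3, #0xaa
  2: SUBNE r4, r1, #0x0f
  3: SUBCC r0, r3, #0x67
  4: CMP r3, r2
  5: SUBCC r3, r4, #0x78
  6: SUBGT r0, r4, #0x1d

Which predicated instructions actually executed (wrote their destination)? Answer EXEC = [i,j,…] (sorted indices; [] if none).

[0] flags=0011 → (cmp)
[1] flags=0011 GT?F → skip
[2] flags=0011 NE?T → r4=0xcc
[3] flags=0011 CC?F → skip
[4] flags=1000 → (cmp)
[5] flags=1000 CC?T → r3=0x54
[6] flags=1000 GT?F → skip

EXEC = [2,5]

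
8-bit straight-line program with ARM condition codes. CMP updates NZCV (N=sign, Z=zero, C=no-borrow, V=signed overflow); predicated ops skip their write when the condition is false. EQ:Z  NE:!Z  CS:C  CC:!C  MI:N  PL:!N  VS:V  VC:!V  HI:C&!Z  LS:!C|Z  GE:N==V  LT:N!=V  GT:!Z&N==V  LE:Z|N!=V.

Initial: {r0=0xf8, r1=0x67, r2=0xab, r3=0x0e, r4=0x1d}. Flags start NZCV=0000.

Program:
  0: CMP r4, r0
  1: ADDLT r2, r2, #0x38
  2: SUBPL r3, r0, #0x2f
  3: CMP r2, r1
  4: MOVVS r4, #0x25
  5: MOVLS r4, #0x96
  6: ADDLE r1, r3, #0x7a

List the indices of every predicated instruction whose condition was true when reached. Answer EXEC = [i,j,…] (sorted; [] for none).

[0] flags=0000 → (cmp)
[1] flags=0000 LT?F → skip
[2] flags=0000 PL?T → r3=0xc9
[3] flags=0011 → (cmp)
[4] flags=0011 VS?T → r4=0x25
[5] flags=0011 LS?F → skip
[6] flags=0011 LE?T → r1=0x43

EXEC = [2,4,6]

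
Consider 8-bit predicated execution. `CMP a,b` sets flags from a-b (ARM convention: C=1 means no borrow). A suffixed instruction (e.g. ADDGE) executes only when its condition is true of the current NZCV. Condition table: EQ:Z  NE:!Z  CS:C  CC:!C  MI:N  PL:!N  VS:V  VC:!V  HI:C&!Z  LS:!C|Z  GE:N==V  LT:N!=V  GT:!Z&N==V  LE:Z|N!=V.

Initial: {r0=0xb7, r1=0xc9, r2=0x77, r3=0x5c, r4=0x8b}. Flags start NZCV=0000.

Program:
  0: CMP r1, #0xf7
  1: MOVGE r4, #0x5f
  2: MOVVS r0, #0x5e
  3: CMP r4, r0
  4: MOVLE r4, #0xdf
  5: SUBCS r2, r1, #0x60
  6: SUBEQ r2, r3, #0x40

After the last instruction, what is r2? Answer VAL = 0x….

VAL = 0x77

[0] flags=1000 → (cmp)
[1] flags=1000 GE?F → skip
[2] flags=1000 VS?F → skip
[3] flags=1000 → (cmp)
[4] flags=1000 LE?T → r4=0xdf
[5] flags=1000 CS?F → skip
[6] flags=1000 EQ?F → skip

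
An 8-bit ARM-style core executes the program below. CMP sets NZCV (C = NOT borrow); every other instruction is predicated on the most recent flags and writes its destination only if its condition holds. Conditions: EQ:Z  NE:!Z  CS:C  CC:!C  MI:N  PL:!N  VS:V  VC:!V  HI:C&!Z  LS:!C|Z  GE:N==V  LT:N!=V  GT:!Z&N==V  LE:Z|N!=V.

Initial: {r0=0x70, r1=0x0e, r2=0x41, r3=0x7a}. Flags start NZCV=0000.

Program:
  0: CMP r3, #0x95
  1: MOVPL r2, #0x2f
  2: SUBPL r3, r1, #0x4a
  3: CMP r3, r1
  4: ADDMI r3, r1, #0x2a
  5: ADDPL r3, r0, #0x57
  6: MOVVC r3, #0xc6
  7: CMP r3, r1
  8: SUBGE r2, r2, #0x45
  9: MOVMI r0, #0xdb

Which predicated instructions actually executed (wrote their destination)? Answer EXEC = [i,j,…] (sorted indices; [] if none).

[0] flags=1001 → (cmp)
[1] flags=1001 PL?F → skip
[2] flags=1001 PL?F → skip
[3] flags=0010 → (cmp)
[4] flags=0010 MI?F → skip
[5] flags=0010 PL?T → r3=0xc7
[6] flags=0010 VC?T → r3=0xc6
[7] flags=1010 → (cmp)
[8] flags=1010 GE?F → skip
[9] flags=1010 MI?T → r0=0xdb

EXEC = [5,6,9]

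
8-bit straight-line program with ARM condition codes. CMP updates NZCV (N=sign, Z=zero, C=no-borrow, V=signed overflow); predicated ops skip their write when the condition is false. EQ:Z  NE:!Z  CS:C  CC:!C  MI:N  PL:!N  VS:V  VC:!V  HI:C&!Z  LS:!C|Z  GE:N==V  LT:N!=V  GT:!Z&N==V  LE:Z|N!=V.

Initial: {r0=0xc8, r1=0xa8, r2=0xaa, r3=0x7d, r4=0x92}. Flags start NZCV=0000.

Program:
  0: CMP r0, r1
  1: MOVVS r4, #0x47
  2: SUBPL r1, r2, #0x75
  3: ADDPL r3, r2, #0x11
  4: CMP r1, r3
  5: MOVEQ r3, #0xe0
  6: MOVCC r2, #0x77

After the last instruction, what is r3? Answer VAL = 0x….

VAL = 0xbb

[0] flags=0010 → (cmp)
[1] flags=0010 VS?F → skip
[2] flags=0010 PL?T → r1=0x35
[3] flags=0010 PL?T → r3=0xbb
[4] flags=0000 → (cmp)
[5] flags=0000 EQ?F → skip
[6] flags=0000 CC?T → r2=0x77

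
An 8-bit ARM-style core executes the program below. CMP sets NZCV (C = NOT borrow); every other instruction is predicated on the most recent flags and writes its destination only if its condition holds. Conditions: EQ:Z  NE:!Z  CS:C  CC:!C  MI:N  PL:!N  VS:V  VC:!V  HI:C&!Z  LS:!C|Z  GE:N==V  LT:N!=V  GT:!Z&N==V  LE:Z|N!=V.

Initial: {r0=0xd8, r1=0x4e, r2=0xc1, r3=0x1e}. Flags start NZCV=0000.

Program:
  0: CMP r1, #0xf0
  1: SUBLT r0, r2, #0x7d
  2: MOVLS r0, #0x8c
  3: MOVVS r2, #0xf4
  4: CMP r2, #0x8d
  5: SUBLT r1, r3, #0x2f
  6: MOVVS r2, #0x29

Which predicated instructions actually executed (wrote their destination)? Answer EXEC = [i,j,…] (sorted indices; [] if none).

EXEC = [2]

0: ✓ CMP  NZCV=0000
1: · SUBLT
2: ✓ MOVLS  r0←0x8c
3: · MOVVS
4: ✓ CMP  NZCV=0010
5: · SUBLT
6: · MOVVS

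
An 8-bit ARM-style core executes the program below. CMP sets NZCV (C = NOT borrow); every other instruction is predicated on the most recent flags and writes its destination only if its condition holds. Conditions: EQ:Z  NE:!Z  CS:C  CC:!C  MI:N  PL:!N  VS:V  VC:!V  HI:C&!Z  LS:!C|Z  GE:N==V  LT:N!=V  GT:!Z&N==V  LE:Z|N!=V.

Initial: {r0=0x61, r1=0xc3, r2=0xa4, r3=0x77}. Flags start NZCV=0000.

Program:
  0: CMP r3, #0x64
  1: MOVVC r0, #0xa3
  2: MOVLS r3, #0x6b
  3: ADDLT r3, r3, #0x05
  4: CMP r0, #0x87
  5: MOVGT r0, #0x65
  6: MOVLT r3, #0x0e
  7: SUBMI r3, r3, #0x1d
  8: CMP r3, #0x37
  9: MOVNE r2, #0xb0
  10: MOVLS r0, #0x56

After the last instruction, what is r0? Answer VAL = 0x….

VAL = 0x65

[0] flags=0010 → (cmp)
[1] flags=0010 VC?T → r0=0xa3
[2] flags=0010 LS?F → skip
[3] flags=0010 LT?F → skip
[4] flags=0010 → (cmp)
[5] flags=0010 GT?T → r0=0x65
[6] flags=0010 LT?F → skip
[7] flags=0010 MI?F → skip
[8] flags=0010 → (cmp)
[9] flags=0010 NE?T → r2=0xb0
[10] flags=0010 LS?F → skip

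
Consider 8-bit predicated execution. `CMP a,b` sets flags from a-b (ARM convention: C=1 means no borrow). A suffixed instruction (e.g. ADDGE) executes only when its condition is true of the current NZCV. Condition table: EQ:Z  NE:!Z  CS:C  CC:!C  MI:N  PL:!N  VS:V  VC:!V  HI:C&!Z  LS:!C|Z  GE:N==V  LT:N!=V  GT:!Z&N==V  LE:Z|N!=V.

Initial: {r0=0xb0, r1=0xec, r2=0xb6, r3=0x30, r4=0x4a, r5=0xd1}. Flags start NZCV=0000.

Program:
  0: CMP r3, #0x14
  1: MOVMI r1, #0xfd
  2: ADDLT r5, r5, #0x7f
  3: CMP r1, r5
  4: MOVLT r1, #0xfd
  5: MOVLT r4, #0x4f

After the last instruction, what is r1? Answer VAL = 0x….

0: ✓ CMP  NZCV=0010
1: · MOVMI
2: · ADDLT
3: ✓ CMP  NZCV=0010
4: · MOVLT
5: · MOVLT

VAL = 0xec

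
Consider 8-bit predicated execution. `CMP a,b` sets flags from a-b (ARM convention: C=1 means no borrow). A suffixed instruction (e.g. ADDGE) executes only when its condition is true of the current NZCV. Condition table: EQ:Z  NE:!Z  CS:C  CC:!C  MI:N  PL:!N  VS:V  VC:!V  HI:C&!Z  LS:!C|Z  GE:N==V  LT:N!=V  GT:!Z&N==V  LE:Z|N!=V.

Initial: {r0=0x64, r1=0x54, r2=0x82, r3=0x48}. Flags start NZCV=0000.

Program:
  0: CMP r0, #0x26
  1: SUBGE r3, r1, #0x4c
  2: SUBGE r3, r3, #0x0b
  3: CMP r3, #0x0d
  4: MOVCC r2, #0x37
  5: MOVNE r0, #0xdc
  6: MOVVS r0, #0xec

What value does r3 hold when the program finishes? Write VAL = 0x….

[0] flags=0010 → (cmp)
[1] flags=0010 GE?T → r3=0x08
[2] flags=0010 GE?T → r3=0xfd
[3] flags=1010 → (cmp)
[4] flags=1010 CC?F → skip
[5] flags=1010 NE?T → r0=0xdc
[6] flags=1010 VS?F → skip

VAL = 0xfd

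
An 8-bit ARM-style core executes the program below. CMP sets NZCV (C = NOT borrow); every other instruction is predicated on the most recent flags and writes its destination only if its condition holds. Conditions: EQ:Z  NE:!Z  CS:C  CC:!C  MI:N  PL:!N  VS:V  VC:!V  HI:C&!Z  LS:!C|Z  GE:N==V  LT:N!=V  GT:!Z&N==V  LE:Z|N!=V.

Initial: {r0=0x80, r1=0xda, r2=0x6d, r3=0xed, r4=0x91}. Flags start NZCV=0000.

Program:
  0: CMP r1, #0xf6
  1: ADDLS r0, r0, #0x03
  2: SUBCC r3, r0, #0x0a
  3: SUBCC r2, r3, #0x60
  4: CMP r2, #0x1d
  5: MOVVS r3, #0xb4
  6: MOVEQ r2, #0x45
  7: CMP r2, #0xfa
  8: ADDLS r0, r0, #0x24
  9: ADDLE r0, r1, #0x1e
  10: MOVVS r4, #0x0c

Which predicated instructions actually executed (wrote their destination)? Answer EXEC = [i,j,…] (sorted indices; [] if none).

EXEC = [1,2,3,8]

[0] flags=1000 → (cmp)
[1] flags=1000 LS?T → r0=0x83
[2] flags=1000 CC?T → r3=0x79
[3] flags=1000 CC?T → r2=0x19
[4] flags=1000 → (cmp)
[5] flags=1000 VS?F → skip
[6] flags=1000 EQ?F → skip
[7] flags=0000 → (cmp)
[8] flags=0000 LS?T → r0=0xa7
[9] flags=0000 LE?F → skip
[10] flags=0000 VS?F → skip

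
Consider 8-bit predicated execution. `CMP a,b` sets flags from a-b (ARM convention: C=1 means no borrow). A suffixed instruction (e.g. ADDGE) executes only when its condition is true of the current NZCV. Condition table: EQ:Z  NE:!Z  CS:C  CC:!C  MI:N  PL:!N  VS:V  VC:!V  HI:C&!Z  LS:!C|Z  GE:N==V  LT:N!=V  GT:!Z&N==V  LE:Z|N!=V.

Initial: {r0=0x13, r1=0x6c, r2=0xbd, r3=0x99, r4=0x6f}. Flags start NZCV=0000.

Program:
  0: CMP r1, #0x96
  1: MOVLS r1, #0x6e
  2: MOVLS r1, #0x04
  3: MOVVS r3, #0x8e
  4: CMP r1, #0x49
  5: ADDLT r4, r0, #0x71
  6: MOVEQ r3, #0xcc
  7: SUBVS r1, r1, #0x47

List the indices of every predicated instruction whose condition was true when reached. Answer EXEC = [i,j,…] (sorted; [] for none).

EXEC = [1,2,3,5]

0: ✓ CMP  NZCV=1001
1: ✓ MOVLS  r1←0x6e
2: ✓ MOVLS  r1←0x04
3: ✓ MOVVS  r3←0x8e
4: ✓ CMP  NZCV=1000
5: ✓ ADDLT  r4←0x84
6: · MOVEQ
7: · SUBVS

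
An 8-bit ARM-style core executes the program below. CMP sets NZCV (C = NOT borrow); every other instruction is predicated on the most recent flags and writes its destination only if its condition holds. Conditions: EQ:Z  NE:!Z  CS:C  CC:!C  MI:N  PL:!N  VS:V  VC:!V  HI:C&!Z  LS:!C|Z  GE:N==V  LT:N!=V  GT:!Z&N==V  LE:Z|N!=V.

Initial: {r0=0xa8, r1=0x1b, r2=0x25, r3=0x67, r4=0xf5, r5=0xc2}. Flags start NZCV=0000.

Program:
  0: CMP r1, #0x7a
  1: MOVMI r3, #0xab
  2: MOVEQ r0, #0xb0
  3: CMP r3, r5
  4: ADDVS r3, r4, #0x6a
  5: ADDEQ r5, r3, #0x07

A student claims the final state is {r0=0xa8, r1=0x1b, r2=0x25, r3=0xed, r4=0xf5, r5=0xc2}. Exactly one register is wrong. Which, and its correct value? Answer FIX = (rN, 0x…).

[0] flags=1000 → (cmp)
[1] flags=1000 MI?T → r3=0xab
[2] flags=1000 EQ?F → skip
[3] flags=1000 → (cmp)
[4] flags=1000 VS?F → skip
[5] flags=1000 EQ?F → skip

FIX = (r3, 0xab)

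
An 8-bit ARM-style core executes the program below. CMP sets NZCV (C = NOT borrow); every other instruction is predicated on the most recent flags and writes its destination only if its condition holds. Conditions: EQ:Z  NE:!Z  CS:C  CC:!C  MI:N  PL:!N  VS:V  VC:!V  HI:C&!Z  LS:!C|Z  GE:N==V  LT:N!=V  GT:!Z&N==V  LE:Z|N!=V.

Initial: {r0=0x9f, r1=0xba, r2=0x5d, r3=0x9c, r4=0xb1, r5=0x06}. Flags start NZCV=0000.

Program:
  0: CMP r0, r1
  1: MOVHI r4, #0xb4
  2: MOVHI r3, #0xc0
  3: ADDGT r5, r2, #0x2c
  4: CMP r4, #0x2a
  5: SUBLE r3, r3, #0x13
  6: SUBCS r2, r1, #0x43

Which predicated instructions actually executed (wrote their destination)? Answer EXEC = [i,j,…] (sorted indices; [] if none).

EXEC = [5,6]

[0] flags=1000 → (cmp)
[1] flags=1000 HI?F → skip
[2] flags=1000 HI?F → skip
[3] flags=1000 GT?F → skip
[4] flags=1010 → (cmp)
[5] flags=1010 LE?T → r3=0x89
[6] flags=1010 CS?T → r2=0x77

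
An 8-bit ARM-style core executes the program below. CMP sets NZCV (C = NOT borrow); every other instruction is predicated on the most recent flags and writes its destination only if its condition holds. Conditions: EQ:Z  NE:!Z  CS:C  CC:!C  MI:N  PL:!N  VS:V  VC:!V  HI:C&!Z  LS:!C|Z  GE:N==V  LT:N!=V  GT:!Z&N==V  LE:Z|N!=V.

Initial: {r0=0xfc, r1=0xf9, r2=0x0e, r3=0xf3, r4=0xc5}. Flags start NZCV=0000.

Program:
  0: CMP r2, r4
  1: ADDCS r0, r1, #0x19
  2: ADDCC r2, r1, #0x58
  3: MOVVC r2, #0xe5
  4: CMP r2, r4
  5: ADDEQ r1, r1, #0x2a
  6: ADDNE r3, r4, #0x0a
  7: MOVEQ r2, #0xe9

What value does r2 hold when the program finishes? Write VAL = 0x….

VAL = 0xe5

[0] flags=0000 → (cmp)
[1] flags=0000 CS?F → skip
[2] flags=0000 CC?T → r2=0x51
[3] flags=0000 VC?T → r2=0xe5
[4] flags=0010 → (cmp)
[5] flags=0010 EQ?F → skip
[6] flags=0010 NE?T → r3=0xcf
[7] flags=0010 EQ?F → skip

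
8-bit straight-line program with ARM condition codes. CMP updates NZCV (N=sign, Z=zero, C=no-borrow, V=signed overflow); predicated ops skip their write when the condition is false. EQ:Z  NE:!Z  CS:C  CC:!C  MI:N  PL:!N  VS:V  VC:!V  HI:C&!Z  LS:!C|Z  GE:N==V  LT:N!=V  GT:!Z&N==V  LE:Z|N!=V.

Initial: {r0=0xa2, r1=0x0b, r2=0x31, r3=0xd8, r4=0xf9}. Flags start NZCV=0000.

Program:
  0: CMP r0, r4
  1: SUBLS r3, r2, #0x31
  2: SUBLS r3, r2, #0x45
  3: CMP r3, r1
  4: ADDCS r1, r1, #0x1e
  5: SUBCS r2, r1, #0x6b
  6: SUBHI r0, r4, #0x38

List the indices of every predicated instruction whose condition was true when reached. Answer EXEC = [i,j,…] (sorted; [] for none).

EXEC = [1,2,4,5,6]

[0] flags=1000 → (cmp)
[1] flags=1000 LS?T → r3=0x00
[2] flags=1000 LS?T → r3=0xec
[3] flags=1010 → (cmp)
[4] flags=1010 CS?T → r1=0x29
[5] flags=1010 CS?T → r2=0xbe
[6] flags=1010 HI?T → r0=0xc1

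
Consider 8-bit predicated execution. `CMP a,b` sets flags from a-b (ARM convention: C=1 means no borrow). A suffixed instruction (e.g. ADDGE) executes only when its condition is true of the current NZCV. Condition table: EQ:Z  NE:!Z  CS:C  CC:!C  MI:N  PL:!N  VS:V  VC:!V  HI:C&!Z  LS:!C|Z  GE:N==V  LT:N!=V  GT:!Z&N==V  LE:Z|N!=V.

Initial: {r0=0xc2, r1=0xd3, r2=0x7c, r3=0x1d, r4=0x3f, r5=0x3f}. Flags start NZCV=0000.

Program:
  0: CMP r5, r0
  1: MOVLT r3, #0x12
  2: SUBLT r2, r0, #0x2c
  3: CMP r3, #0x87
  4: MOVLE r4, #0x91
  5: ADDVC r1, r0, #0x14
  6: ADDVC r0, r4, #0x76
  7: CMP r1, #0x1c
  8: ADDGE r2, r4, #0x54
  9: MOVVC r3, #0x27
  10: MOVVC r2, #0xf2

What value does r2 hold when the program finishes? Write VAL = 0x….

[0] flags=0000 → (cmp)
[1] flags=0000 LT?F → skip
[2] flags=0000 LT?F → skip
[3] flags=1001 → (cmp)
[4] flags=1001 LE?F → skip
[5] flags=1001 VC?F → skip
[6] flags=1001 VC?F → skip
[7] flags=1010 → (cmp)
[8] flags=1010 GE?F → skip
[9] flags=1010 VC?T → r3=0x27
[10] flags=1010 VC?T → r2=0xf2

VAL = 0xf2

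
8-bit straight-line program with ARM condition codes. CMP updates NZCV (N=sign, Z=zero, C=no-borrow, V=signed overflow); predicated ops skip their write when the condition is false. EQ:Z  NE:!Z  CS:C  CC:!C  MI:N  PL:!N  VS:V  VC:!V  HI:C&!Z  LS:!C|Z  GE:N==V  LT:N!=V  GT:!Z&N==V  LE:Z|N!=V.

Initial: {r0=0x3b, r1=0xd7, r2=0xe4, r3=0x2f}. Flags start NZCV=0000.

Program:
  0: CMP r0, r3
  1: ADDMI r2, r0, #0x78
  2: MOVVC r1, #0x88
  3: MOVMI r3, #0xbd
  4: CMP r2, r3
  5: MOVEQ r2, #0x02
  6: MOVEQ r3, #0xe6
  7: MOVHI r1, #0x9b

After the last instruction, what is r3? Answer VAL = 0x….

0: ✓ CMP  NZCV=0010
1: · ADDMI
2: ✓ MOVVC  r1←0x88
3: · MOVMI
4: ✓ CMP  NZCV=1010
5: · MOVEQ
6: · MOVEQ
7: ✓ MOVHI  r1←0x9b

VAL = 0x2f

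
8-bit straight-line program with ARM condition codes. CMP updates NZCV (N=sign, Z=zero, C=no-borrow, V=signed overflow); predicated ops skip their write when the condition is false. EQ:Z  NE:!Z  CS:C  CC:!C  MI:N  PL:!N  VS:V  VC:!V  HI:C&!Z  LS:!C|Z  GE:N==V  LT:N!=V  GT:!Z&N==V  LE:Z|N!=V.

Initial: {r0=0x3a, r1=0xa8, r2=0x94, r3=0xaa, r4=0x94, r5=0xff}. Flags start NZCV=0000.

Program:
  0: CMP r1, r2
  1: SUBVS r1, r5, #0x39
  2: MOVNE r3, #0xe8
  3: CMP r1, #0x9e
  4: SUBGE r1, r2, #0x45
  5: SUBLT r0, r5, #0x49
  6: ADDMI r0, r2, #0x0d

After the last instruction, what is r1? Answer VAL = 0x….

0: ✓ CMP  NZCV=0010
1: · SUBVS
2: ✓ MOVNE  r3←0xe8
3: ✓ CMP  NZCV=0010
4: ✓ SUBGE  r1←0x4f
5: · SUBLT
6: · ADDMI

VAL = 0x4f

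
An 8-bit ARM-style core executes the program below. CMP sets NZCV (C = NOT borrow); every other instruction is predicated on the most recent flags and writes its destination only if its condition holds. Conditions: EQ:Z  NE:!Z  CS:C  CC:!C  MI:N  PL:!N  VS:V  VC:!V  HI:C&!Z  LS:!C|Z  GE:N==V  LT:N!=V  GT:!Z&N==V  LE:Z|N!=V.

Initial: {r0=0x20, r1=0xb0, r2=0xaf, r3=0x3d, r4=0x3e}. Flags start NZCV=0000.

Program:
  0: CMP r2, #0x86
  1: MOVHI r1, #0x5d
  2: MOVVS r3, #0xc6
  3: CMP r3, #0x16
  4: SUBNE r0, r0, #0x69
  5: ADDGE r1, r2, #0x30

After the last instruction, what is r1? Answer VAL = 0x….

VAL = 0xdf

0: ✓ CMP  NZCV=0010
1: ✓ MOVHI  r1←0x5d
2: · MOVVS
3: ✓ CMP  NZCV=0010
4: ✓ SUBNE  r0←0xb7
5: ✓ ADDGE  r1←0xdf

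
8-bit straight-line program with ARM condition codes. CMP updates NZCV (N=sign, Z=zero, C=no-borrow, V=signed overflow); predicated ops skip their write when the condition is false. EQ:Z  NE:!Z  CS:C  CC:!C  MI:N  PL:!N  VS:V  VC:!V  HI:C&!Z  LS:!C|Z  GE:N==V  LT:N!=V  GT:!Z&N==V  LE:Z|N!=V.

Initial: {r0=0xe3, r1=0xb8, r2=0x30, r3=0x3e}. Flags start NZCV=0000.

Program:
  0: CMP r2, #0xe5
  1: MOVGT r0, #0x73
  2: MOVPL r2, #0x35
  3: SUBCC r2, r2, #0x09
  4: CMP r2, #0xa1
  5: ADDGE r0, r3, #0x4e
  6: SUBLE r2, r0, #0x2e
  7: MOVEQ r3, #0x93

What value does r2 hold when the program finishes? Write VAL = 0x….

0: ✓ CMP  NZCV=0000
1: ✓ MOVGT  r0←0x73
2: ✓ MOVPL  r2←0x35
3: ✓ SUBCC  r2←0x2c
4: ✓ CMP  NZCV=1001
5: ✓ ADDGE  r0←0x8c
6: · SUBLE
7: · MOVEQ

VAL = 0x2c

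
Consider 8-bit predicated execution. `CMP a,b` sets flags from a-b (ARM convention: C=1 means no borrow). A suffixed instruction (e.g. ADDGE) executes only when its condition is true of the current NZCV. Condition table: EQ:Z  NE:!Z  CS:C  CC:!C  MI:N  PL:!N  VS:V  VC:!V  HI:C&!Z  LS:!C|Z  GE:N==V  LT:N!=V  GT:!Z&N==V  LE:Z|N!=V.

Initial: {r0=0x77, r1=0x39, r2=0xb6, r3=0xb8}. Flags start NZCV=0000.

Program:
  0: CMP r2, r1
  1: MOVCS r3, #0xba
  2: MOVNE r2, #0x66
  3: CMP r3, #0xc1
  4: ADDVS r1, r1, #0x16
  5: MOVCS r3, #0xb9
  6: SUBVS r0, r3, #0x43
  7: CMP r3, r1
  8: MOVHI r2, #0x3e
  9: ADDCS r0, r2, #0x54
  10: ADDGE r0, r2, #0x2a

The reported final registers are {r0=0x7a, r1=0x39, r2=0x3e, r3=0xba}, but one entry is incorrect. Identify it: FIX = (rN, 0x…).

FIX = (r0, 0x92)

[0] flags=0011 → (cmp)
[1] flags=0011 CS?T → r3=0xba
[2] flags=0011 NE?T → r2=0x66
[3] flags=1000 → (cmp)
[4] flags=1000 VS?F → skip
[5] flags=1000 CS?F → skip
[6] flags=1000 VS?F → skip
[7] flags=1010 → (cmp)
[8] flags=1010 HI?T → r2=0x3e
[9] flags=1010 CS?T → r0=0x92
[10] flags=1010 GE?F → skip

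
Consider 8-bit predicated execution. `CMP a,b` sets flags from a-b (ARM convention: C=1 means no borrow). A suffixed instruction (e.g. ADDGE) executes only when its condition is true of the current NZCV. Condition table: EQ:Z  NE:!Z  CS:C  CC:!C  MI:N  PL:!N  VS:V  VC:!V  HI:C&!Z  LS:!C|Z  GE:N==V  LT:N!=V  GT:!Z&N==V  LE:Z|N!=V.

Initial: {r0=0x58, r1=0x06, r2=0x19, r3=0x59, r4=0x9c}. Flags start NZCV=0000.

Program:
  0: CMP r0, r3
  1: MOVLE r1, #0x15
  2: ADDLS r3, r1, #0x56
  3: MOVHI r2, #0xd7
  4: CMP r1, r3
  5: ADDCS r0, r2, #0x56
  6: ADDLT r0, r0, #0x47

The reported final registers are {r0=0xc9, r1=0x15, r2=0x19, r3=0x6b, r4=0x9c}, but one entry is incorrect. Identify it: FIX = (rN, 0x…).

0: ✓ CMP  NZCV=1000
1: ✓ MOVLE  r1←0x15
2: ✓ ADDLS  r3←0x6b
3: · MOVHI
4: ✓ CMP  NZCV=1000
5: · ADDCS
6: ✓ ADDLT  r0←0x9f

FIX = (r0, 0x9f)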